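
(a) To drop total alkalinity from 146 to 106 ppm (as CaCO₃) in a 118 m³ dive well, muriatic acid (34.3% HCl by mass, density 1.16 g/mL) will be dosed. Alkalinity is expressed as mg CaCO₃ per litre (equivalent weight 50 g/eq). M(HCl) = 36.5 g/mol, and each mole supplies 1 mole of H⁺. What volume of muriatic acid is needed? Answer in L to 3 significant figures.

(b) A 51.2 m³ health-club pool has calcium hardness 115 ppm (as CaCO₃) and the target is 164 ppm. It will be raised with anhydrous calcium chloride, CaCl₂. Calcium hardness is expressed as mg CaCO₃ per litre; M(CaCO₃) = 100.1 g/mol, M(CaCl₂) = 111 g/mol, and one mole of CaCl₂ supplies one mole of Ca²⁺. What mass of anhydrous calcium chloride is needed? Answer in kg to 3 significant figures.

(a) Volume: 118 m³ = 118,000 L.
(a) Alkalinity to neutralize: (146 − 106) = 40 mg/L as CaCO₃ × 118,000 L = 4720 g as CaCO₃.
(a) Equivalents of H⁺ required: 4720 ÷ 50 g/eq = 94.4 eq = 94.4 mol HCl.
(a) Mass of HCl: 94.4 × 36.5 = 3446 g.
(a) Mass of 34.3% solution: 3446 / 0.343 = 10,050 g.
(a) Volume: 10,050 g ÷ 1.16 g/mL = 8660 mL.

(b) Volume: 51.2 m³ = 51,200 L.
(b) Hardness to add: (164 − 115) = 49 mg/L as CaCO₃ × 51,200 L = 2509 g as CaCO₃.
(b) Moles of Ca²⁺ (1 mol Ca²⁺ ≡ 1 mol CaCO₃): 2509 / 100.1 g/mol = 25.06 mol.
(b) Mass of CaCl₂: 25.06 × 111 = 2782 g.

(a) 8.66 L; (b) 2.78 kg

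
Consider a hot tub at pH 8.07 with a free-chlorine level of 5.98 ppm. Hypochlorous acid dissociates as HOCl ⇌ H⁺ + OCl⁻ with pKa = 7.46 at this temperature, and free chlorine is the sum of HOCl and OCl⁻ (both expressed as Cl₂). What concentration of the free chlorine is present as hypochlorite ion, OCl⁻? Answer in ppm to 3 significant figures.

[OCl⁻]/[HOCl] = 10^(pH − pKa) = 10^(8.07 − 7.46) = 10^0.61 = 4.074.
Fraction as HOCl = 1 / (1 + 4.074) = 0.1971.
OCl⁻ = (1 − 0.1971) × 5.98 ppm = 4.801 ppm.

4.80 ppm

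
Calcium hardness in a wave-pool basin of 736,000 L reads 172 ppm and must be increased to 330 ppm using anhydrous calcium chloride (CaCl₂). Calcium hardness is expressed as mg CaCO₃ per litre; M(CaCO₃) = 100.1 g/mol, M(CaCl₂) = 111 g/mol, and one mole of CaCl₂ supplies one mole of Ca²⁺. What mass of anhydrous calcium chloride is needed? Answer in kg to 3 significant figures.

Hardness to add: (330 − 172) = 158 mg/L as CaCO₃ × 736,000 L = 116,300 g as CaCO₃.
Moles of Ca²⁺ (1 mol Ca²⁺ ≡ 1 mol CaCO₃): 116,300 / 100.1 g/mol = 1162 mol.
Mass of CaCl₂: 1162 × 111 = 129,000 g.

129 kg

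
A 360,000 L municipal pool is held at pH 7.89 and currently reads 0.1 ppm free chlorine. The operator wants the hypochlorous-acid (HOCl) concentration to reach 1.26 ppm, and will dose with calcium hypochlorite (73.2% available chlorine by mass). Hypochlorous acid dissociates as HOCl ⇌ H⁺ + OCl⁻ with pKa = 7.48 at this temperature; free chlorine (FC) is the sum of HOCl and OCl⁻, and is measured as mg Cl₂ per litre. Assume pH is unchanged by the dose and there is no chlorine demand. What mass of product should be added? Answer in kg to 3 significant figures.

2.16 kg

[OCl⁻]/[HOCl] = 10^(pH − pKa) = 10^(7.89 − 7.48) = 2.57; fraction as HOCl = 1/(1 + 2.57) = 0.2801.
Free chlorine required for 1.26 ppm HOCl: 1.26 / 0.2801 = 4.499 ppm.
FC to add: 4.499 − 0.1 = 4.399 mg/L as Cl₂.
Cl₂ equivalent: 4.399 mg/L × 360,000 L = 1584 g.
Product at 73.2% available Cl: 1584 / 0.732 = 2163 g.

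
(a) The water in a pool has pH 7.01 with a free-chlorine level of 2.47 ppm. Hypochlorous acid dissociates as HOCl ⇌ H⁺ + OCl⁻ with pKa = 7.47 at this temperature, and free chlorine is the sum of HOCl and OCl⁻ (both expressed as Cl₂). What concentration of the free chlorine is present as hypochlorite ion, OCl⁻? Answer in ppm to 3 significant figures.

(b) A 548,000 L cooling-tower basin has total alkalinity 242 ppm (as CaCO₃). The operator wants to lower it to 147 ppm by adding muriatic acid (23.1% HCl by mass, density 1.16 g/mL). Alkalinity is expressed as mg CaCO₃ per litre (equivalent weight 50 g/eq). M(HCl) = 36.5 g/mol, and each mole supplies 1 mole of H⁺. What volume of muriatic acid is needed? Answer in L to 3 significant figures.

(a) 0.636 ppm; (b) 142 L

(a) [OCl⁻]/[HOCl] = 10^(pH − pKa) = 10^(7.01 − 7.47) = 10^-0.46 = 0.3467.
(a) Fraction as HOCl = 1 / (1 + 0.3467) = 0.7425.
(a) OCl⁻ = (1 − 0.7425) × 2.47 ppm = 0.6359 ppm.

(b) Alkalinity to neutralize: (242 − 147) = 95 mg/L as CaCO₃ × 548,000 L = 52,060 g as CaCO₃.
(b) Equivalents of H⁺ required: 52,060 ÷ 50 g/eq = 1041 eq = 1041 mol HCl.
(b) Mass of HCl: 1041 × 36.5 = 38,000 g.
(b) Mass of 23.1% solution: 38,000 / 0.231 = 164,500 g.
(b) Volume: 164,500 g ÷ 1.16 g/mL = 141,800 mL.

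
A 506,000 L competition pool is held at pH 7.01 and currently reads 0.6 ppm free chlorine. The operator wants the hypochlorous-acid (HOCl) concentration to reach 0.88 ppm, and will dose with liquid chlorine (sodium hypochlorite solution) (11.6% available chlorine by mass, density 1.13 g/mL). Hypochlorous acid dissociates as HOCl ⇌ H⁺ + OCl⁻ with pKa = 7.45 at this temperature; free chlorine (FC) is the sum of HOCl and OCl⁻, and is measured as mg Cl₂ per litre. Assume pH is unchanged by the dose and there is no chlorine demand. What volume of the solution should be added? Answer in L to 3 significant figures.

[OCl⁻]/[HOCl] = 10^(pH − pKa) = 10^(7.01 − 7.45) = 0.3631; fraction as HOCl = 1/(1 + 0.3631) = 0.7336.
Free chlorine required for 0.88 ppm HOCl: 0.88 / 0.7336 = 1.2 ppm.
FC to add: 1.2 − 0.6 = 0.5995 mg/L as Cl₂.
Cl₂ equivalent: 0.5995 mg/L × 506,000 L = 303.4 g.
Product at 11.6% available Cl: 303.4 / 0.116 = 2615 g.
Volume: 2615 g ÷ 1.13 g/mL = 2314 mL.

2.31 L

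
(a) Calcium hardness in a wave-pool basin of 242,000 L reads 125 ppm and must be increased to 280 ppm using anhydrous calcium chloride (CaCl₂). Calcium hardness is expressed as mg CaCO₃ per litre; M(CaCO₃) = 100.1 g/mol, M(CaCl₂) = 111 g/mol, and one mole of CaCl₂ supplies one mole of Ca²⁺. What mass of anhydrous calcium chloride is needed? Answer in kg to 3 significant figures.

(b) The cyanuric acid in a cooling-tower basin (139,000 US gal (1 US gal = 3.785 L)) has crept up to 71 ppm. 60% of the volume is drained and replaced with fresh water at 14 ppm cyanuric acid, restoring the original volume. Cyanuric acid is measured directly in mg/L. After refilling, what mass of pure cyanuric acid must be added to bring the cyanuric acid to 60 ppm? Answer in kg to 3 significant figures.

(a) Hardness to add: (280 − 125) = 155 mg/L as CaCO₃ × 242,000 L = 37,510 g as CaCO₃.
(a) Moles of Ca²⁺ (1 mol Ca²⁺ ≡ 1 mol CaCO₃): 37,510 / 100.1 g/mol = 374.7 mol.
(a) Mass of CaCl₂: 374.7 × 111 = 41,590 g.

(b) Volume: 139,000 US gal × 3.785 L/gal = 526,115 L.
(b) After draining 60% and refilling: 71 × 0.40 + 14 × 0.60 = 36.8 ppm.
(b) Deficit to target: 60 − 36.8 = 23.2 mg/L.
(b) Mass: 23.2 mg/L × 526,115 L = 12,210 g cyanuric acid.

(a) 41.6 kg; (b) 12.2 kg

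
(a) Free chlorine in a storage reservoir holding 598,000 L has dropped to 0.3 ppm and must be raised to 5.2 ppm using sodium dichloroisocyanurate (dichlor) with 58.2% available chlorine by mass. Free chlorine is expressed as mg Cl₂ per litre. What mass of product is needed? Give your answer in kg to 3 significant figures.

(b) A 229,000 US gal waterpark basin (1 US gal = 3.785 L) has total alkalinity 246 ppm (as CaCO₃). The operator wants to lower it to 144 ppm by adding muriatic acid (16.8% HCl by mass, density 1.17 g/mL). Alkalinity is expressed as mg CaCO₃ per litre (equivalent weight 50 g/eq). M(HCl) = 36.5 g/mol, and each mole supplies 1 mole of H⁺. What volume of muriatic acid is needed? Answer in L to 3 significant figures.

(a) 5.03 kg; (b) 328 L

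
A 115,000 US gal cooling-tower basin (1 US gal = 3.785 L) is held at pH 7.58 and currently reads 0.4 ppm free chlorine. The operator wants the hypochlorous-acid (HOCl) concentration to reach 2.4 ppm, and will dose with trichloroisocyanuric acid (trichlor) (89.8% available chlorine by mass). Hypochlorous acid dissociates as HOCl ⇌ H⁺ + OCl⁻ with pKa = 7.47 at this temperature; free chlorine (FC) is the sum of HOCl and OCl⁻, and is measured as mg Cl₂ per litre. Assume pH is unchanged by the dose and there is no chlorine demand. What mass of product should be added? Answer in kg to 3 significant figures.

Volume: 115,000 US gal × 3.785 L/gal = 435,275 L.
[OCl⁻]/[HOCl] = 10^(pH − pKa) = 10^(7.58 − 7.47) = 1.288; fraction as HOCl = 1/(1 + 1.288) = 0.437.
Free chlorine required for 2.4 ppm HOCl: 2.4 / 0.437 = 5.492 ppm.
FC to add: 5.492 − 0.4 = 5.092 mg/L as Cl₂.
Cl₂ equivalent: 5.092 mg/L × 435,275 L = 2216 g.
Product at 89.8% available Cl: 2216 / 0.898 = 2468 g.

2.47 kg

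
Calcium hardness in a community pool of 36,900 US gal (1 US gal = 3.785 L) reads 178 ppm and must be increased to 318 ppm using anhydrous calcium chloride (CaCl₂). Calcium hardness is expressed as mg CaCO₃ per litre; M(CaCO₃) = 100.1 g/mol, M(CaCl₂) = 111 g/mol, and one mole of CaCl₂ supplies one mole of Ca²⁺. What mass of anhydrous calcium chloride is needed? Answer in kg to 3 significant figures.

Volume: 36,900 US gal × 3.785 L/gal = 139,666 L.
Hardness to add: (318 − 178) = 140 mg/L as CaCO₃ × 139,666 L = 19,550 g as CaCO₃.
Moles of Ca²⁺ (1 mol Ca²⁺ ≡ 1 mol CaCO₃): 19,550 / 100.1 g/mol = 195.3 mol.
Mass of CaCl₂: 195.3 × 111 = 21,680 g.

21.7 kg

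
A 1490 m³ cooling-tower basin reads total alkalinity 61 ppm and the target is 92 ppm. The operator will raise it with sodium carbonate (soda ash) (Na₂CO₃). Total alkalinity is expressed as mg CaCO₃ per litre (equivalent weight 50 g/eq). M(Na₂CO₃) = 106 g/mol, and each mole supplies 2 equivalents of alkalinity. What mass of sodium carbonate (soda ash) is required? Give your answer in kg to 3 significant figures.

Volume: 1490 m³ = 1,490,000 L.
Alkalinity to add: (92 − 61) = 31 mg/L as CaCO₃ × 1,490,000 L = 46,190 g as CaCO₃.
Equivalents: 46,190 g ÷ 50 g/eq = 923.8 eq.
Each mole of Na₂CO₃ supplies 2 eq, so 923.8 / 2 = 461.9 mol.
Mass: 461.9 mol × 106 g/mol = 48,960 g.

49.0 kg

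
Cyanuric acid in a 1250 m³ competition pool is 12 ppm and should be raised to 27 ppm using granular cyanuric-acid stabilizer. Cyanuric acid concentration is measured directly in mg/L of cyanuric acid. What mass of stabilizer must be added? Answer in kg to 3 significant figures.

18.8 kg

Volume: 1250 m³ = 1,250,000 L.
CYA to add: (27 − 12) = 15 mg/L × 1,250,000 L = 18,750 g cyanuric acid.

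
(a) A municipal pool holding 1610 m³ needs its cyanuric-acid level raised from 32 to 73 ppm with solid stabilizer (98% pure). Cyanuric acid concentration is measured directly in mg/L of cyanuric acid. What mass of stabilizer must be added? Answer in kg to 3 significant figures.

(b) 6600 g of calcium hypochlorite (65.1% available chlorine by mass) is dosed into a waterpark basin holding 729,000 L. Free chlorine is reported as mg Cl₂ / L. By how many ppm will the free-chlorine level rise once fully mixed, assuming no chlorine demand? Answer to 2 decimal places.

(a) Volume: 1610 m³ = 1,610,000 L.
(a) CYA to add: (73 − 32) = 41 mg/L × 1,610,000 L = 66,010 g cyanuric acid.
(a) At 98% purity: 66,010 / 0.98 = 67,360 g product.

(b) Available chlorine delivered: 6600 g × 0.651 = 4297 g as Cl₂.
(b) Concentration rise: 4297 g / 729,000 L = 5.894 mg/L = 5.89 ppm.

(a) 67.4 kg; (b) 5.89 ppm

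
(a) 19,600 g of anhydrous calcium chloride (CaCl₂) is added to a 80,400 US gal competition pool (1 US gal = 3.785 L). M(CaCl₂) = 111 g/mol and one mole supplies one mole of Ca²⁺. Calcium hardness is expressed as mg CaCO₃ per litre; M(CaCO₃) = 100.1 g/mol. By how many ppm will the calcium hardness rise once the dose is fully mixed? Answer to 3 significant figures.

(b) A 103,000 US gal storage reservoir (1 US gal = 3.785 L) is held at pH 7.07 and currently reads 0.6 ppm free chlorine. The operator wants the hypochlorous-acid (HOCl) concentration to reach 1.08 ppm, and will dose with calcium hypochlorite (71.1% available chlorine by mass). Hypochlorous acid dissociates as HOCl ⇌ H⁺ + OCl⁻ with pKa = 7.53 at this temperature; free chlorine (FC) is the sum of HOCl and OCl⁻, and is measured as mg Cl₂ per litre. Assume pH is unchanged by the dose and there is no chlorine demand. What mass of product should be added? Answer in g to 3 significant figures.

(a) 58.1 ppm; (b) 469 g

(a) Volume: 80,400 US gal × 3.785 L/gal = 304,314 L.
(a) Moles of Ca²⁺: 19,600 g ÷ 111 g/mol = 176.6 mol.
(a) As CaCO₃: 176.6 mol × 100.1 g/mol = 17,680 g.
(a) Rise: 17,680 g / 304,314 L × 1000 = 58.08 mg/L.

(b) Volume: 103,000 US gal × 3.785 L/gal = 389,855 L.
(b) [OCl⁻]/[HOCl] = 10^(pH − pKa) = 10^(7.07 − 7.53) = 0.3467; fraction as HOCl = 1/(1 + 0.3467) = 0.7425.
(b) Free chlorine required for 1.08 ppm HOCl: 1.08 / 0.7425 = 1.454 ppm.
(b) FC to add: 1.454 − 0.6 = 0.8545 mg/L as Cl₂.
(b) Cl₂ equivalent: 0.8545 mg/L × 389,855 L = 333.1 g.
(b) Product at 71.1% available Cl: 333.1 / 0.711 = 468.5 g.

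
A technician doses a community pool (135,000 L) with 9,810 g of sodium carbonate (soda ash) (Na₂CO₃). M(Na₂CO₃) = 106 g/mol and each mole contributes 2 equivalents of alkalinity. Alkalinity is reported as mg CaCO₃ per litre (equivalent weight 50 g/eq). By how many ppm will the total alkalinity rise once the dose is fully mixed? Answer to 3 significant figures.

68.6 ppm

Moles of Na₂CO₃: 9,810 g ÷ 106 g/mol = 92.55 mol → 185.1 eq of alkalinity.
As CaCO₃: 185.1 eq × 50 g/eq = 9255 g.
Rise: 9255 g / 135,000 L × 1000 = 68.55 mg/L.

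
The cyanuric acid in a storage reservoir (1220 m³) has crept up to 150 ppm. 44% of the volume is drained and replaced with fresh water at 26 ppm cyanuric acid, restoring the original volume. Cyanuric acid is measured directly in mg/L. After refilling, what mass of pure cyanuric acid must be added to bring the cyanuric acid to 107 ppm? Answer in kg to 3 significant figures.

Volume: 1220 m³ = 1,220,000 L.
After draining 44% and refilling: 150 × 0.56 + 26 × 0.44 = 95.44 ppm.
Deficit to target: 107 − 95.44 = 11.56 mg/L.
Mass: 11.56 mg/L × 1,220,000 L = 14,100 g cyanuric acid.

14.1 kg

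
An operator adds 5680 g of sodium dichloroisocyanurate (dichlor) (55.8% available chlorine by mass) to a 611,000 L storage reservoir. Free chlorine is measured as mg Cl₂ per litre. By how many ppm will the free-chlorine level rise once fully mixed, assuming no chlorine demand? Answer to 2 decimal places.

5.19 ppm

Available chlorine delivered: 5680 g × 0.558 = 3169 g as Cl₂.
Concentration rise: 3169 g / 611,000 L = 5.187 mg/L = 5.19 ppm.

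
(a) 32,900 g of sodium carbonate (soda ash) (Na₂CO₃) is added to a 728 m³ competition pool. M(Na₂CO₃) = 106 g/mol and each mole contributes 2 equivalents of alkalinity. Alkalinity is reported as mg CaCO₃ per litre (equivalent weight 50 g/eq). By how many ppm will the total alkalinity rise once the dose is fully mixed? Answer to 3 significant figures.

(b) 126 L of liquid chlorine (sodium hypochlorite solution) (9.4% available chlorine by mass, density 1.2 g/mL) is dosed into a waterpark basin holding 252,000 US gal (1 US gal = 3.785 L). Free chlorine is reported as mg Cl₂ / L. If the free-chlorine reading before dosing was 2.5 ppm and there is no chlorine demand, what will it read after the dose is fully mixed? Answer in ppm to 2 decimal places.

(a) 42.6 ppm; (b) 17.40 ppm

(a) Volume: 728 m³ = 728,000 L.
(a) Moles of Na₂CO₃: 32,900 g ÷ 106 g/mol = 310.4 mol → 620.8 eq of alkalinity.
(a) As CaCO₃: 620.8 eq × 50 g/eq = 31,040 g.
(a) Rise: 31,040 g / 728,000 L × 1000 = 42.63 mg/L.

(b) Volume: 252,000 US gal × 3.785 L/gal = 953,820 L.
(b) Mass of solution: 126 L × 1000 mL/L × 1.2 g/mL = 151,200 g.
(b) Available chlorine delivered: 151,200 g × 0.094 = 14,210 g as Cl₂.
(b) Concentration rise: 14,210 g / 953,820 L = 14.9 mg/L = 14.90 ppm.
(b) Final FC: 2.5 + 14.90 = 17.40 ppm.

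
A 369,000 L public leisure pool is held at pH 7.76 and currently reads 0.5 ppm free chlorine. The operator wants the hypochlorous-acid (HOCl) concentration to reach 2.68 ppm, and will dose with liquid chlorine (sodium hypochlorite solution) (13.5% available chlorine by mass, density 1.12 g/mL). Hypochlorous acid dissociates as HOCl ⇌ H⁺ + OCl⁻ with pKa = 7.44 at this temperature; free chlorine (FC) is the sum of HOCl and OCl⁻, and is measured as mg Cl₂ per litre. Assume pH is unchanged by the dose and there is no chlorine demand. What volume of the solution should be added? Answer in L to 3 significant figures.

19.0 L

[OCl⁻]/[HOCl] = 10^(pH − pKa) = 10^(7.76 − 7.44) = 2.089; fraction as HOCl = 1/(1 + 2.089) = 0.3237.
Free chlorine required for 2.68 ppm HOCl: 2.68 / 0.3237 = 8.279 ppm.
FC to add: 8.279 − 0.5 = 7.779 mg/L as Cl₂.
Cl₂ equivalent: 7.779 mg/L × 369,000 L = 2871 g.
Product at 13.5% available Cl: 2871 / 0.135 = 21,260 g.
Volume: 21,260 g ÷ 1.12 g/mL = 18,990 mL.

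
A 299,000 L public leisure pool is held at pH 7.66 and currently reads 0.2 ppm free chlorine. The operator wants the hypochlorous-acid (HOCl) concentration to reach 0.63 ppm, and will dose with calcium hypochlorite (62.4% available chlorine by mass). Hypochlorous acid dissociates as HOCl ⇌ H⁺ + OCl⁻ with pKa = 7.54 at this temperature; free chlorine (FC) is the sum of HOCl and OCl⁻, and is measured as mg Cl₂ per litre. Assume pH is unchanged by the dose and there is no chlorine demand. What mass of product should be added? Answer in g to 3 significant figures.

604 g

[OCl⁻]/[HOCl] = 10^(pH − pKa) = 10^(7.66 − 7.54) = 1.318; fraction as HOCl = 1/(1 + 1.318) = 0.4314.
Free chlorine required for 0.63 ppm HOCl: 0.63 / 0.4314 = 1.461 ppm.
FC to add: 1.461 − 0.2 = 1.261 mg/L as Cl₂.
Cl₂ equivalent: 1.261 mg/L × 299,000 L = 376.9 g.
Product at 62.4% available Cl: 376.9 / 0.624 = 604 g.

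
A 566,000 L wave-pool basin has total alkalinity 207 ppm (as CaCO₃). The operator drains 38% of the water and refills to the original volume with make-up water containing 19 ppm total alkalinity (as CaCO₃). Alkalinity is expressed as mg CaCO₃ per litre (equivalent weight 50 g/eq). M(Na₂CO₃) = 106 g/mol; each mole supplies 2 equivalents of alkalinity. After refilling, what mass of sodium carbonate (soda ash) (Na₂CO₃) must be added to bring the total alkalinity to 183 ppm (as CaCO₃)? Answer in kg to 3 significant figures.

28.5 kg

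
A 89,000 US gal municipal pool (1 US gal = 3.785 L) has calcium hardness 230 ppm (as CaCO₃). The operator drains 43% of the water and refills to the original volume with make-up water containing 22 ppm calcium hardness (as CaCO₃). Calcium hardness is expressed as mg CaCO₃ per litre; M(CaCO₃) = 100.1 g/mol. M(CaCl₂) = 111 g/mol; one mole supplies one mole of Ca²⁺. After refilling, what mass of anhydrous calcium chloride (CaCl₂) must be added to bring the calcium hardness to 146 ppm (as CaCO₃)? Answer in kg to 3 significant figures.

Volume: 89,000 US gal × 3.785 L/gal = 336,865 L.
After draining 43% and refilling: 230 × 0.57 + 22 × 0.43 = 140.56 ppm.
Deficit to target: 146 − 140.56 = 5.44 mg/L.
As CaCO₃: 5.44 mg/L × 336,865 L = 1833 g; ÷ 100.1 = 18.31 mol Ca²⁺.
Mass: 18.31 × 111 = 2032 g.

2.03 kg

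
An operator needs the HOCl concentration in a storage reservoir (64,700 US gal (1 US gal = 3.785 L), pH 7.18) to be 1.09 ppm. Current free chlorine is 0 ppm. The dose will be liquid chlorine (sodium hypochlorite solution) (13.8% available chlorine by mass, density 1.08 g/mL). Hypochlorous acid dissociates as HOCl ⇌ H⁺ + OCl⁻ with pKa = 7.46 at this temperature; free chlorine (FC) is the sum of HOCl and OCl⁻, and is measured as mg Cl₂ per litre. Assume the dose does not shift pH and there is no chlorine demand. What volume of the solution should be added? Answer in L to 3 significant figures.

2.73 L

Volume: 64,700 US gal × 3.785 L/gal = 244,890 L.
[OCl⁻]/[HOCl] = 10^(pH − pKa) = 10^(7.18 − 7.46) = 0.5248; fraction as HOCl = 1/(1 + 0.5248) = 0.6558.
Free chlorine required for 1.09 ppm HOCl: 1.09 / 0.6558 = 1.662 ppm.
FC to add: 1.662 − 0 = 1.662 mg/L as Cl₂.
Cl₂ equivalent: 1.662 mg/L × 244,890 L = 407 g.
Product at 13.8% available Cl: 407 / 0.138 = 2949 g.
Volume: 2949 g ÷ 1.08 g/mL = 2731 mL.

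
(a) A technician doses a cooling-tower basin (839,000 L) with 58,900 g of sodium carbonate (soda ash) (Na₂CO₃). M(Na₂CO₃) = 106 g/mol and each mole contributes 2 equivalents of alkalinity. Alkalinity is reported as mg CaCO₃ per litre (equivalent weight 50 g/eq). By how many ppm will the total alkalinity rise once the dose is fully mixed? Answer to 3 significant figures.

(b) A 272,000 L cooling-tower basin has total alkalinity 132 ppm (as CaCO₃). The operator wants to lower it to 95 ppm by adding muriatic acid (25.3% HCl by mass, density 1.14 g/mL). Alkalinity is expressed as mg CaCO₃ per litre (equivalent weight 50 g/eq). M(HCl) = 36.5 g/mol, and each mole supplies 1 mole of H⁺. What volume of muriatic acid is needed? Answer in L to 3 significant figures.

(a) 66.2 ppm; (b) 25.5 L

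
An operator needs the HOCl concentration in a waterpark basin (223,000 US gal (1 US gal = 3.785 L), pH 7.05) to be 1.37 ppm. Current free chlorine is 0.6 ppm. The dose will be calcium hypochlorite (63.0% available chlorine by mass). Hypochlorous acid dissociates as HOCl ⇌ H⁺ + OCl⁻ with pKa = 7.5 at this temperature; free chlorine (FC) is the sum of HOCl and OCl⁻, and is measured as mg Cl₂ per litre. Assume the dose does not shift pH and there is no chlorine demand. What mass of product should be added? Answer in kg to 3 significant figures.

1.68 kg

Volume: 223,000 US gal × 3.785 L/gal = 844,055 L.
[OCl⁻]/[HOCl] = 10^(pH − pKa) = 10^(7.05 − 7.5) = 0.3548; fraction as HOCl = 1/(1 + 0.3548) = 0.7381.
Free chlorine required for 1.37 ppm HOCl: 1.37 / 0.7381 = 1.856 ppm.
FC to add: 1.856 − 0.6 = 1.256 mg/L as Cl₂.
Cl₂ equivalent: 1.256 mg/L × 844,055 L = 1060 g.
Product at 63.0% available Cl: 1060 / 0.63 = 1683 g.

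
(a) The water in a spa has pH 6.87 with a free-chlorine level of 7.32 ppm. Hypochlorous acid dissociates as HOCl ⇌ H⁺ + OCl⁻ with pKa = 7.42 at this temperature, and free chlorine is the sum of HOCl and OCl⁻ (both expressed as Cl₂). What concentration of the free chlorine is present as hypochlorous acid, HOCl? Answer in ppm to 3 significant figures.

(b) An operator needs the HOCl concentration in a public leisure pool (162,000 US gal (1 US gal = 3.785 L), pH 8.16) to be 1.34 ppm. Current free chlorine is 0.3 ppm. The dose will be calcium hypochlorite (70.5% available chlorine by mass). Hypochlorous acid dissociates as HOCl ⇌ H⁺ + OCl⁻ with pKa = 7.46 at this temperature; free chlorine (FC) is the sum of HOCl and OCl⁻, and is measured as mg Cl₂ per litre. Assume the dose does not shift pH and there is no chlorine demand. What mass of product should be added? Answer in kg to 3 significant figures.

(a) [OCl⁻]/[HOCl] = 10^(pH − pKa) = 10^(6.87 − 7.42) = 10^-0.55 = 0.2818.
(a) Fraction as HOCl = 1 / (1 + 0.2818) = 0.7801.
(a) HOCl = 0.7801 × 7.32 ppm = 5.711 ppm.

(b) Volume: 162,000 US gal × 3.785 L/gal = 613,170 L.
(b) [OCl⁻]/[HOCl] = 10^(pH − pKa) = 10^(8.16 − 7.46) = 5.012; fraction as HOCl = 1/(1 + 5.012) = 0.1663.
(b) Free chlorine required for 1.34 ppm HOCl: 1.34 / 0.1663 = 8.056 ppm.
(b) FC to add: 8.056 − 0.3 = 7.756 mg/L as Cl₂.
(b) Cl₂ equivalent: 7.756 mg/L × 613,170 L = 4756 g.
(b) Product at 70.5% available Cl: 4756 / 0.705 = 6746 g.

(a) 5.71 ppm; (b) 6.75 kg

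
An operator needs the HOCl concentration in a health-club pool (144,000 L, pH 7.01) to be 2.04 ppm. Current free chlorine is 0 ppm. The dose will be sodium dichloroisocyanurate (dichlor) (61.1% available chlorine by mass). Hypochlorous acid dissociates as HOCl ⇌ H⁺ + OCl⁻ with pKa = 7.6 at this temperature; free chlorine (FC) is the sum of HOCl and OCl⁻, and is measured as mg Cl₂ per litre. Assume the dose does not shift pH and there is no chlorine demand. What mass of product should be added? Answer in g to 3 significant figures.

604 g

[OCl⁻]/[HOCl] = 10^(pH − pKa) = 10^(7.01 − 7.6) = 0.257; fraction as HOCl = 1/(1 + 0.257) = 0.7955.
Free chlorine required for 2.04 ppm HOCl: 2.04 / 0.7955 = 2.564 ppm.
FC to add: 2.564 − 0 = 2.564 mg/L as Cl₂.
Cl₂ equivalent: 2.564 mg/L × 144,000 L = 369.3 g.
Product at 61.1% available Cl: 369.3 / 0.611 = 604.4 g.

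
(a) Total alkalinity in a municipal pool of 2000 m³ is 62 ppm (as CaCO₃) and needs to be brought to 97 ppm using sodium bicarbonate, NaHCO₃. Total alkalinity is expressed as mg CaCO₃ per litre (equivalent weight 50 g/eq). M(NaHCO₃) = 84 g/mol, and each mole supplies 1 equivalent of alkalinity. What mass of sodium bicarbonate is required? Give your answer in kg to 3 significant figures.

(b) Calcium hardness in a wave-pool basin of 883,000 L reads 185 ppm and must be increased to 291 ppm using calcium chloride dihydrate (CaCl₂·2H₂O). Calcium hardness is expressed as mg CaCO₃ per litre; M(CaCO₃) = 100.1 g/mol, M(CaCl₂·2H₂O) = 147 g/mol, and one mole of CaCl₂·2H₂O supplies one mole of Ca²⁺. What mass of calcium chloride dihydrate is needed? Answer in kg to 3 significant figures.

(a) 118 kg; (b) 137 kg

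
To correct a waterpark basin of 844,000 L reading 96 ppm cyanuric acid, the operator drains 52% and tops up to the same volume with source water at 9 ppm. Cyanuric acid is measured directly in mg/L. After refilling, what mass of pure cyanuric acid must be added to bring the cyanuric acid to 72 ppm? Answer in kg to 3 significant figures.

After draining 52% and refilling: 96 × 0.48 + 9 × 0.52 = 50.76 ppm.
Deficit to target: 72 − 50.76 = 21.24 mg/L.
Mass: 21.24 mg/L × 844,000 L = 17,930 g cyanuric acid.

17.9 kg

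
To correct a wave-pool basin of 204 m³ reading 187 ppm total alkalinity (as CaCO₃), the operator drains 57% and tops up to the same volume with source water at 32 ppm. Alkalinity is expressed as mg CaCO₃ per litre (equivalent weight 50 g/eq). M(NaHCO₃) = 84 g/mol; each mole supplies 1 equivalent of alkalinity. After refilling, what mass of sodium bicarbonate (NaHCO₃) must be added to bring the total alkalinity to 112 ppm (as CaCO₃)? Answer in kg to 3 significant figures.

Volume: 204 m³ = 204,000 L.
After draining 57% and refilling: 187 × 0.43 + 32 × 0.57 = 98.65 ppm.
Deficit to target: 112 − 98.65 = 13.35 mg/L.
As CaCO₃: 13.35 mg/L × 204,000 L = 2723 g; ÷ 50 g/eq ÷ 1 = 54.47 mol NaHCO₃.
Mass: 54.47 × 84 = 4575 g.

4.58 kg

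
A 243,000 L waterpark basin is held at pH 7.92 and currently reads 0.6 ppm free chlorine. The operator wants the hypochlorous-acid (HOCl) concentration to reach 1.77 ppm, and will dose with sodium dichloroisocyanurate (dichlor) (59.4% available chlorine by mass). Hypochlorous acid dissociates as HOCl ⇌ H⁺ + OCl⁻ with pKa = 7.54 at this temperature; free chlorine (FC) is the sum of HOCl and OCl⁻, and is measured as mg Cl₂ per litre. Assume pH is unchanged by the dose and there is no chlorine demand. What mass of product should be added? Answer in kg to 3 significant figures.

[OCl⁻]/[HOCl] = 10^(pH − pKa) = 10^(7.92 − 7.54) = 2.399; fraction as HOCl = 1/(1 + 2.399) = 0.2942.
Free chlorine required for 1.77 ppm HOCl: 1.77 / 0.2942 = 6.016 ppm.
FC to add: 6.016 − 0.6 = 5.416 mg/L as Cl₂.
Cl₂ equivalent: 5.416 mg/L × 243,000 L = 1316 g.
Product at 59.4% available Cl: 1316 / 0.594 = 2216 g.

2.22 kg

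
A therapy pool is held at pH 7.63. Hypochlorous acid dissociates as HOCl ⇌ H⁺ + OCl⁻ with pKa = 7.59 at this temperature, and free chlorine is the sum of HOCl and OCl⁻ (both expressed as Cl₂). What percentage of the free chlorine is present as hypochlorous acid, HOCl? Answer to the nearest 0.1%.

47.7%

[OCl⁻]/[HOCl] = 10^(pH − pKa) = 10^(7.63 − 7.59) = 10^0.04 = 1.096.
Fraction as HOCl = 1 / (1 + 1.096) = 0.477.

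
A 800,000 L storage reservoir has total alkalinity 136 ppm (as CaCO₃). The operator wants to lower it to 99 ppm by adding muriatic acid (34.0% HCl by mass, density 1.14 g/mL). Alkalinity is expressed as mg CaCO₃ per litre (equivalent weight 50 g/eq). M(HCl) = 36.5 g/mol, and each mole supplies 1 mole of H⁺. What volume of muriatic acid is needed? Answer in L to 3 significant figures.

Alkalinity to neutralize: (136 − 99) = 37 mg/L as CaCO₃ × 800,000 L = 29,600 g as CaCO₃.
Equivalents of H⁺ required: 29,600 ÷ 50 g/eq = 592 eq = 592 mol HCl.
Mass of HCl: 592 × 36.5 = 21,610 g.
Mass of 34.0% solution: 21,610 / 0.34 = 63,550 g.
Volume: 63,550 g ÷ 1.14 g/mL = 55,750 mL.

55.7 L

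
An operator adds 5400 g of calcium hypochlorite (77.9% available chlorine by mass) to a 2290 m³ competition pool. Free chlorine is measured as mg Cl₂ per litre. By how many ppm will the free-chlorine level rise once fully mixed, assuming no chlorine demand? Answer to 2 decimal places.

Volume: 2290 m³ = 2,290,000 L.
Available chlorine delivered: 5400 g × 0.779 = 4207 g as Cl₂.
Concentration rise: 4207 g / 2,290,000 L = 1.837 mg/L = 1.84 ppm.

1.84 ppm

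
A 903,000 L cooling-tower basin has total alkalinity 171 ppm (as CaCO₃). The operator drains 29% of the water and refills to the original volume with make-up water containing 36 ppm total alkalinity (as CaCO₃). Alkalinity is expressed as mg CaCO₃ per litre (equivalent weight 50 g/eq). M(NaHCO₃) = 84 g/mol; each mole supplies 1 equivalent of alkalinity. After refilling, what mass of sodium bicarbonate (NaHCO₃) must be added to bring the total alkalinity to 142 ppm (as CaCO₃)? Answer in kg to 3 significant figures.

After draining 29% and refilling: 171 × 0.71 + 36 × 0.29 = 131.85 ppm.
Deficit to target: 142 − 131.85 = 10.15 mg/L.
As CaCO₃: 10.15 mg/L × 903,000 L = 9165 g; ÷ 50 g/eq ÷ 1 = 183.3 mol NaHCO₃.
Mass: 183.3 × 84 = 15,400 g.

15.4 kg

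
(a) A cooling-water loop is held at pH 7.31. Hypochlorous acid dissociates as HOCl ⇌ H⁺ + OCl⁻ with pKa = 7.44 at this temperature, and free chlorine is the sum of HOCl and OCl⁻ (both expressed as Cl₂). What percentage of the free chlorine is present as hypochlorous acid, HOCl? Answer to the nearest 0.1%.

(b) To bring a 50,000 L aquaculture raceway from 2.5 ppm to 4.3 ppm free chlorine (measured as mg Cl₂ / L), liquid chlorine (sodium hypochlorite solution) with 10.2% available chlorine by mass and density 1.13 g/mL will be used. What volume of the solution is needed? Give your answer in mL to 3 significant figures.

(a) [OCl⁻]/[HOCl] = 10^(pH − pKa) = 10^(7.31 − 7.44) = 10^-0.13 = 0.7413.
(a) Fraction as HOCl = 1 / (1 + 0.7413) = 0.5743.

(b) Chlorine deficit: 4.3 − 2.5 = 1.8 ppm = 1.8 mg/L as Cl₂.
(b) Cl₂ equivalent needed: 1.8 mg/L × 50,000 L = 90,000 mg = 90 g.
(b) Product at 10.2% available chlorine: 90 / 0.102 = 882.4 g.
(b) Volume at density 1.13 g/mL: 882.4 g ÷ 1.13 g/mL = 780.8 mL.

(a) 57.4%; (b) 781 mL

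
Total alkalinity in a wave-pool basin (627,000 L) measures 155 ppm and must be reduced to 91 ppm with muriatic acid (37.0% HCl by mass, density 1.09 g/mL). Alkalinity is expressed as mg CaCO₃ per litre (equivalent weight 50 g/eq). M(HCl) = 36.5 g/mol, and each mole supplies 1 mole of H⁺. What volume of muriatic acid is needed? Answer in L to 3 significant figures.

Alkalinity to neutralize: (155 − 91) = 64 mg/L as CaCO₃ × 627,000 L = 40,130 g as CaCO₃.
Equivalents of H⁺ required: 40,130 ÷ 50 g/eq = 802.6 eq = 802.6 mol HCl.
Mass of HCl: 802.6 × 36.5 = 29,290 g.
Mass of 37.0% solution: 29,290 / 0.37 = 79,170 g.
Volume: 79,170 g ÷ 1.09 g/mL = 72,630 mL.

72.6 L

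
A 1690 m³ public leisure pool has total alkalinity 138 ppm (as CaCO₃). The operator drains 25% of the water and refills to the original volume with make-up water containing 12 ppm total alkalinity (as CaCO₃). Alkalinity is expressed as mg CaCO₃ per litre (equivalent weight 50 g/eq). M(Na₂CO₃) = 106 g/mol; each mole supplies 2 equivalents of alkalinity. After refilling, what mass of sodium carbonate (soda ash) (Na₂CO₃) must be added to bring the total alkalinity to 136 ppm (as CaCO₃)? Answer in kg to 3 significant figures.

52.8 kg

Volume: 1690 m³ = 1,690,000 L.
After draining 25% and refilling: 138 × 0.75 + 12 × 0.25 = 106.5 ppm.
Deficit to target: 136 − 106.5 = 29.5 mg/L.
As CaCO₃: 29.5 mg/L × 1,690,000 L = 49,860 g; ÷ 50 g/eq ÷ 2 = 498.6 mol Na₂CO₃.
Mass: 498.6 × 106 = 52,850 g.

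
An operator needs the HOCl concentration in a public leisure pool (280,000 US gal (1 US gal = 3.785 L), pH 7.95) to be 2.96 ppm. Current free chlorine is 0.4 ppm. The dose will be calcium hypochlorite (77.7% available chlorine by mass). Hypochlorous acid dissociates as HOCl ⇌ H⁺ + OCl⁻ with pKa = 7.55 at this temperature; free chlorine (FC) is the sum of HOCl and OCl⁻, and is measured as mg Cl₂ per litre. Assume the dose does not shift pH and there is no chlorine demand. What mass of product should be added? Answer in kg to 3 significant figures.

13.6 kg

Volume: 280,000 US gal × 3.785 L/gal = 1,059,800 L.
[OCl⁻]/[HOCl] = 10^(pH − pKa) = 10^(7.95 − 7.55) = 2.512; fraction as HOCl = 1/(1 + 2.512) = 0.2847.
Free chlorine required for 2.96 ppm HOCl: 2.96 / 0.2847 = 10.4 ppm.
FC to add: 10.4 − 0.4 = 9.995 mg/L as Cl₂.
Cl₂ equivalent: 9.995 mg/L × 1,059,800 L = 10,590 g.
Product at 77.7% available Cl: 10,590 / 0.777 = 13,630 g.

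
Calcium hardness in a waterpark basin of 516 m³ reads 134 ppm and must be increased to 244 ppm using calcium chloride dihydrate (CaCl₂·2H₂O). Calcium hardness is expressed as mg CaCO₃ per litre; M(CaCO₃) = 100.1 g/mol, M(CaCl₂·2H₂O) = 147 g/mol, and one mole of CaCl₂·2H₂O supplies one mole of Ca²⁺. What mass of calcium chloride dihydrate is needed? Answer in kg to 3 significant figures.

83.4 kg

Volume: 516 m³ = 516,000 L.
Hardness to add: (244 − 134) = 110 mg/L as CaCO₃ × 516,000 L = 56,760 g as CaCO₃.
Moles of Ca²⁺ (1 mol Ca²⁺ ≡ 1 mol CaCO₃): 56,760 / 100.1 g/mol = 567 mol.
Mass of CaCl₂·2H₂O: 567 × 147 = 83,350 g.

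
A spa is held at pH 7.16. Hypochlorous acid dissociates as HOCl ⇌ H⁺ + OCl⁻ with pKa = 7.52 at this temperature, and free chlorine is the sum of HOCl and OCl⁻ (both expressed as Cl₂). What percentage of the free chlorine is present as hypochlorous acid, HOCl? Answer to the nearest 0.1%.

69.6%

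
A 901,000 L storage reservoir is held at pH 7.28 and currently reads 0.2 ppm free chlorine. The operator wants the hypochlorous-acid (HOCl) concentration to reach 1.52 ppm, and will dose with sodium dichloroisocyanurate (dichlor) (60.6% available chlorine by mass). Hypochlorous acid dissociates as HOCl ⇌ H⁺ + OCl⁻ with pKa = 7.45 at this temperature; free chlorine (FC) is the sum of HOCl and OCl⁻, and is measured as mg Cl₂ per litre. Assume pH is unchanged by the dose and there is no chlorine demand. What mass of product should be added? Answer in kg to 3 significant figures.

[OCl⁻]/[HOCl] = 10^(pH − pKa) = 10^(7.28 − 7.45) = 0.6761; fraction as HOCl = 1/(1 + 0.6761) = 0.5966.
Free chlorine required for 1.52 ppm HOCl: 1.52 / 0.5966 = 2.548 ppm.
FC to add: 2.548 − 0.2 = 2.348 mg/L as Cl₂.
Cl₂ equivalent: 2.348 mg/L × 901,000 L = 2115 g.
Product at 60.6% available Cl: 2115 / 0.606 = 3490 g.

3.49 kg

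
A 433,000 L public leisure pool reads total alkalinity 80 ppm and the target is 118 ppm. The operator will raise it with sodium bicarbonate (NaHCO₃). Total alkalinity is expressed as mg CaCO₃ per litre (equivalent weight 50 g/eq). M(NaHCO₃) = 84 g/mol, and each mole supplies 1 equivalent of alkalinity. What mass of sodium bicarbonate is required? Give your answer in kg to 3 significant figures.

27.6 kg

Alkalinity to add: (118 − 80) = 38 mg/L as CaCO₃ × 433,000 L = 16,450 g as CaCO₃.
Equivalents: 16,450 g ÷ 50 g/eq = 329.1 eq.
NaHCO₃ supplies 1 eq per mole → 329.1 mol.
Mass: 329.1 mol × 84 g/mol = 27,640 g.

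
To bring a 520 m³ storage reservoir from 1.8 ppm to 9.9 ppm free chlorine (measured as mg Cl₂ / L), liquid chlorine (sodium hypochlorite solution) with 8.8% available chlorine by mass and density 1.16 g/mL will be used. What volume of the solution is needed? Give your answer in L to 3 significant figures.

Volume: 520 m³ = 520,000 L.
Chlorine deficit: 9.9 − 1.8 = 8.1 ppm = 8.1 mg/L as Cl₂.
Cl₂ equivalent needed: 8.1 mg/L × 520,000 L = 4,212,000 mg = 4212 g.
Product at 8.8% available chlorine: 4212 / 0.088 = 47,860 g.
Volume at density 1.16 g/mL: 47,860 g ÷ 1.16 g/mL = 41,260 mL.

41.3 L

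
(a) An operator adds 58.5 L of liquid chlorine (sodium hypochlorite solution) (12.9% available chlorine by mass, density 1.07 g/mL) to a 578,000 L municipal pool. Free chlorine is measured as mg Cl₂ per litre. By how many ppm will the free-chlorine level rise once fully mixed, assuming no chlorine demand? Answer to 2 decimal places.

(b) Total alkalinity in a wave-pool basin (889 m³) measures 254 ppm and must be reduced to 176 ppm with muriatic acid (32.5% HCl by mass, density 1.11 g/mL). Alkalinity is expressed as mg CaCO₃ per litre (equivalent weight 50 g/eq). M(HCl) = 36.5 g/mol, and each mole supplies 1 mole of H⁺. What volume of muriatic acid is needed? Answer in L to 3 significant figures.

(a) Mass of solution: 58.5 L × 1000 mL/L × 1.07 g/mL = 62,600 g.
(a) Available chlorine delivered: 62,600 g × 0.129 = 8075 g as Cl₂.
(a) Concentration rise: 8075 g / 578,000 L = 13.97 mg/L = 13.97 ppm.

(b) Volume: 889 m³ = 889,000 L.
(b) Alkalinity to neutralize: (254 − 176) = 78 mg/L as CaCO₃ × 889,000 L = 69,340 g as CaCO₃.
(b) Equivalents of H⁺ required: 69,340 ÷ 50 g/eq = 1387 eq = 1387 mol HCl.
(b) Mass of HCl: 1387 × 36.5 = 50,620 g.
(b) Mass of 32.5% solution: 50,620 / 0.325 = 155,800 g.
(b) Volume: 155,800 g ÷ 1.11 g/mL = 140,300 mL.

(a) 13.97 ppm; (b) 140 L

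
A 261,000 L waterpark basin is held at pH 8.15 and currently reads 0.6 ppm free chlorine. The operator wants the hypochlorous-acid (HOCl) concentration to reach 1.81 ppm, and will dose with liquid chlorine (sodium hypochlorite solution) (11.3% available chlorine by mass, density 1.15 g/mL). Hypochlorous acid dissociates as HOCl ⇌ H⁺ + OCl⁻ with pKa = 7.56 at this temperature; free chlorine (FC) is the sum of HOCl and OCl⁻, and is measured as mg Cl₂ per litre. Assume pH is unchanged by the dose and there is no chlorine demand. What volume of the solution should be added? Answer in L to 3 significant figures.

16.6 L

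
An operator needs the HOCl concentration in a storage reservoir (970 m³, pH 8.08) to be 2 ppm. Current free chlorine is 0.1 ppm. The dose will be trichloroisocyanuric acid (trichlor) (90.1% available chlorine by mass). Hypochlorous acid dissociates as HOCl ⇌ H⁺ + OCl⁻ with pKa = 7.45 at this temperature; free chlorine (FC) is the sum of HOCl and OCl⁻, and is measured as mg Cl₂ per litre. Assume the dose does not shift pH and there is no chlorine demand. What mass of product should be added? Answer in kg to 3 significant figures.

11.2 kg

Volume: 970 m³ = 970,000 L.
[OCl⁻]/[HOCl] = 10^(pH − pKa) = 10^(8.08 − 7.45) = 4.266; fraction as HOCl = 1/(1 + 4.266) = 0.1899.
Free chlorine required for 2 ppm HOCl: 2 / 0.1899 = 10.53 ppm.
FC to add: 10.53 − 0.1 = 10.43 mg/L as Cl₂.
Cl₂ equivalent: 10.43 mg/L × 970,000 L = 10,120 g.
Product at 90.1% available Cl: 10,120 / 0.901 = 11,230 g.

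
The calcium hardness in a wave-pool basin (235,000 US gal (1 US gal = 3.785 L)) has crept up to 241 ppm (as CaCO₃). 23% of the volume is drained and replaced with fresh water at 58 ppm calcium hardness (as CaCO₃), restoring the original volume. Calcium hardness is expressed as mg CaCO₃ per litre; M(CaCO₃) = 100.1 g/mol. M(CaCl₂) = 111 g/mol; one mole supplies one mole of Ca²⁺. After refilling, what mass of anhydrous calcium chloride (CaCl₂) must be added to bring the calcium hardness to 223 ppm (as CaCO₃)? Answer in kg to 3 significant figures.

Volume: 235,000 US gal × 3.785 L/gal = 889,475 L.
After draining 23% and refilling: 241 × 0.77 + 58 × 0.23 = 198.91 ppm.
Deficit to target: 223 − 198.91 = 24.09 mg/L.
As CaCO₃: 24.09 mg/L × 889,475 L = 21,430 g; ÷ 100.1 = 214.1 mol Ca²⁺.
Mass: 214.1 × 111 = 23,760 g.

23.8 kg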